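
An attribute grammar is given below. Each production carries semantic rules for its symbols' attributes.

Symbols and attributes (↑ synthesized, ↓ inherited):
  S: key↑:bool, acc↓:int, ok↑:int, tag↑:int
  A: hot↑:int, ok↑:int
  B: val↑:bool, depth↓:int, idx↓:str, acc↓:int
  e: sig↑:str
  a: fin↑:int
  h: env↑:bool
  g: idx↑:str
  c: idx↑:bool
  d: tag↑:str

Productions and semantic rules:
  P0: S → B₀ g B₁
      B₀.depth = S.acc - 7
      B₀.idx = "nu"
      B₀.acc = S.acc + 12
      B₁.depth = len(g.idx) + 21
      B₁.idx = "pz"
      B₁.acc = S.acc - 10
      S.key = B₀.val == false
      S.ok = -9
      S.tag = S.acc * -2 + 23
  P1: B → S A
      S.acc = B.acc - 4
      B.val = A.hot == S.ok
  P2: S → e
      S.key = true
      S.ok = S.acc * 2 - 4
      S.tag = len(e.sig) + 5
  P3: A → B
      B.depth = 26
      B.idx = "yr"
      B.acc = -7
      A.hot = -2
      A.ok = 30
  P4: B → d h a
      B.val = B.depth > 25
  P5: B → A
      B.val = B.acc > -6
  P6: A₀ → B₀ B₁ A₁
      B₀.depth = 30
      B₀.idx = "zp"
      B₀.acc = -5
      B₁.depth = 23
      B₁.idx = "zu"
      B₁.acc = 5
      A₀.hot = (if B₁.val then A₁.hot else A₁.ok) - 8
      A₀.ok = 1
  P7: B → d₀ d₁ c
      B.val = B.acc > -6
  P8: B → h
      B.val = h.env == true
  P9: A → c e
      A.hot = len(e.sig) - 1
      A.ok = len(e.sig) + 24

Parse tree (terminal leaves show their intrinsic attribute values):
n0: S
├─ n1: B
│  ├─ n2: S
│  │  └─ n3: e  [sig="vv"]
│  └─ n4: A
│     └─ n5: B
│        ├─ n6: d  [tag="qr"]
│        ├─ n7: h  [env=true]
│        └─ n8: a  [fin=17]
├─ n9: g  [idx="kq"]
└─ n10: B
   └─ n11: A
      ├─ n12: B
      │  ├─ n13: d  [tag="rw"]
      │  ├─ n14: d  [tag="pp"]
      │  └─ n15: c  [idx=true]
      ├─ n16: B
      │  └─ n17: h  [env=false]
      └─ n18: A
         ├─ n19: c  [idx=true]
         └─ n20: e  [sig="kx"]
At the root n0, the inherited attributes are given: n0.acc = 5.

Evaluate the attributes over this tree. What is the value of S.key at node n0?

true

1. n0.acc = 5  [given at root]
2. n1.depth = -2  [S.acc - 7]
3. n1.idx = "nu"  ["nu"]
4. n1.acc = 17  [S.acc + 12]
5. n2.acc = 13  [B.acc - 4]
6. n3.sig = "vv"  [terminal]
7. n2.key = true  [true]
8. n2.ok = 22  [S.acc * 2 - 4]
9. n2.tag = 7  [len(e.sig) + 5]
10. n5.depth = 26  [26]
11. n5.idx = "yr"  ["yr"]
12. n5.acc = -7  [-7]
13. n6.tag = "qr"  [terminal]
14. n7.env = true  [terminal]
15. n8.fin = 17  [terminal]
16. n5.val = true  [B.depth > 25]
17. n4.hot = -2  [-2]
18. n4.ok = 30  [30]
19. n1.val = false  [A.hot == S.ok]
20. n9.idx = "kq"  [terminal]
21. n10.depth = 23  [len(g.idx) + 21]
22. n10.idx = "pz"  ["pz"]
23. n10.acc = -5  [S.acc - 10]
24. n12.depth = 30  [30]
25. n12.idx = "zp"  ["zp"]
26. n12.acc = -5  [-5]
27. n13.tag = "rw"  [terminal]
28. n14.tag = "pp"  [terminal]
29. n15.idx = true  [terminal]
30. n12.val = true  [B.acc > -6]
31. n16.depth = 23  [23]
32. n16.idx = "zu"  ["zu"]
33. n16.acc = 5  [5]
34. n17.env = false  [terminal]
35. n16.val = false  [h.env == true]
36. n19.idx = true  [terminal]
37. n20.sig = "kx"  [terminal]
38. n18.hot = 1  [len(e.sig) - 1]
39. n18.ok = 26  [len(e.sig) + 24]
40. n11.hot = 18  [(if B₁.val then A₁.hot else A₁.ok) - 8]
41. n11.ok = 1  [1]
42. n10.val = true  [B.acc > -6]
43. n0.key = true  [B₀.val == false]
44. n0.ok = -9  [-9]
45. n0.tag = 13  [S.acc * -2 + 23]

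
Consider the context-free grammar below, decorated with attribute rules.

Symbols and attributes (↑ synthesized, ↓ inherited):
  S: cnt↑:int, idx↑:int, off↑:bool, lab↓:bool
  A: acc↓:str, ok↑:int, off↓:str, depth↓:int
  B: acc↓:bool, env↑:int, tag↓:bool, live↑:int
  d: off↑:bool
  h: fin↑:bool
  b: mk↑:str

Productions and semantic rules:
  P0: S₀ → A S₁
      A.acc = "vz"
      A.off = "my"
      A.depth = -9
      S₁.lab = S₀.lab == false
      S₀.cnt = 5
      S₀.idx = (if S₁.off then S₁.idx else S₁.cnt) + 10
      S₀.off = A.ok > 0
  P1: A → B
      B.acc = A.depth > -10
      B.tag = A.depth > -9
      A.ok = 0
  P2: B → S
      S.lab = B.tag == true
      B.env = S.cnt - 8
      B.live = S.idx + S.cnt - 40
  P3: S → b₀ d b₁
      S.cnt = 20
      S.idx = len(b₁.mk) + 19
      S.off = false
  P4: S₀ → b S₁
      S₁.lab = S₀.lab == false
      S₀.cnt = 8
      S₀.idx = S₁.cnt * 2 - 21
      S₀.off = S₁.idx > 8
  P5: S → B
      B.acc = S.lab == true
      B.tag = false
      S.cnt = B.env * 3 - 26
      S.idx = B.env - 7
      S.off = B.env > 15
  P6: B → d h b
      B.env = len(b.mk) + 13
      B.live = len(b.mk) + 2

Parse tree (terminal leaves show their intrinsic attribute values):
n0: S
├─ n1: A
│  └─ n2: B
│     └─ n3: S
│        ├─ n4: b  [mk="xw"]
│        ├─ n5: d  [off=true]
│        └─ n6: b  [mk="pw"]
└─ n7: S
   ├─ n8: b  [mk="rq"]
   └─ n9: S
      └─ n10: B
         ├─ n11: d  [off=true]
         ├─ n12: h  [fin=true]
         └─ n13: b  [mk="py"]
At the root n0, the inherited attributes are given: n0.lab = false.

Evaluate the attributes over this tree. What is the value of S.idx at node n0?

1. n0.lab = false  [given at root]
2. n1.acc = "vz"  ["vz"]
3. n1.off = "my"  ["my"]
4. n1.depth = -9  [-9]
5. n2.acc = true  [A.depth > -10]
6. n2.tag = false  [A.depth > -9]
7. n3.lab = false  [B.tag == true]
8. n4.mk = "xw"  [terminal]
9. n5.off = true  [terminal]
10. n6.mk = "pw"  [terminal]
11. n3.cnt = 20  [20]
12. n3.idx = 21  [len(b₁.mk) + 19]
13. n3.off = false  [false]
14. n2.env = 12  [S.cnt - 8]
15. n2.live = 1  [S.idx + S.cnt - 40]
16. n1.ok = 0  [0]
17. n7.lab = true  [S₀.lab == false]
18. n8.mk = "rq"  [terminal]
19. n9.lab = false  [S₀.lab == false]
20. n10.acc = false  [S.lab == true]
21. n10.tag = false  [false]
22. n11.off = true  [terminal]
23. n12.fin = true  [terminal]
24. n13.mk = "py"  [terminal]
25. n10.env = 15  [len(b.mk) + 13]
26. n10.live = 4  [len(b.mk) + 2]
27. n9.cnt = 19  [B.env * 3 - 26]
28. n9.idx = 8  [B.env - 7]
29. n9.off = false  [B.env > 15]
30. n7.cnt = 8  [8]
31. n7.idx = 17  [S₁.cnt * 2 - 21]
32. n7.off = false  [S₁.idx > 8]
33. n0.cnt = 5  [5]
34. n0.idx = 18  [(if S₁.off then S₁.idx else S₁.cnt) + 10]
35. n0.off = false  [A.ok > 0]

18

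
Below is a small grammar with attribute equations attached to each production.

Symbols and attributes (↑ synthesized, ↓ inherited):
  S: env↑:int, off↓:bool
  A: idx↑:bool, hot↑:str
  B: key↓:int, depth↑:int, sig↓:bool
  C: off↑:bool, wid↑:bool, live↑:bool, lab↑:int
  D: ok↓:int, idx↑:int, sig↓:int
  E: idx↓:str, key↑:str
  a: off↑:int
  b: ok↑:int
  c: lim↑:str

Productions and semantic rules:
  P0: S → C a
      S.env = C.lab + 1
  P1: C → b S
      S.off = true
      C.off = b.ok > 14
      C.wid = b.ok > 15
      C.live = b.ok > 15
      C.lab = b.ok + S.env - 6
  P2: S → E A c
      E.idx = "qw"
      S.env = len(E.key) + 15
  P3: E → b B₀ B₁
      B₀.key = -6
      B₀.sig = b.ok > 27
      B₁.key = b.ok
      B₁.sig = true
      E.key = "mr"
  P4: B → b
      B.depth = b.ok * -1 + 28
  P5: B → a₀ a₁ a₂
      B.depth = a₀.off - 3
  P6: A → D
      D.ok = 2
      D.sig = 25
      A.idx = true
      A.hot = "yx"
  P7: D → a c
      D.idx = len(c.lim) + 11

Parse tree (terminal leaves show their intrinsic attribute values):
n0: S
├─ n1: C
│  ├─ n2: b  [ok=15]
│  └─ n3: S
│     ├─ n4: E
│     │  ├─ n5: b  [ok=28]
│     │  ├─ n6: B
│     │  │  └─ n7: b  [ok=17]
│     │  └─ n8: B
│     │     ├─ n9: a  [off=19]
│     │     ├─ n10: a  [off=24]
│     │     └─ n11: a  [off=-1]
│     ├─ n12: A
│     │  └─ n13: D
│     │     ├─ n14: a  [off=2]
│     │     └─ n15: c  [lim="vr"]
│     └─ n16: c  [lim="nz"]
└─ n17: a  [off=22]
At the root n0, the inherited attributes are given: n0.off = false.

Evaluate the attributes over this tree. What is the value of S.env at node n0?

1. n0.off = false  [given at root]
2. n2.ok = 15  [terminal]
3. n3.off = true  [true]
4. n4.idx = "qw"  ["qw"]
5. n5.ok = 28  [terminal]
6. n6.key = -6  [-6]
7. n6.sig = true  [b.ok > 27]
8. n7.ok = 17  [terminal]
9. n6.depth = 11  [b.ok * -1 + 28]
10. n8.key = 28  [b.ok]
11. n8.sig = true  [true]
12. n9.off = 19  [terminal]
13. n10.off = 24  [terminal]
14. n11.off = -1  [terminal]
15. n8.depth = 16  [a₀.off - 3]
16. n4.key = "mr"  ["mr"]
17. n13.ok = 2  [2]
18. n13.sig = 25  [25]
19. n14.off = 2  [terminal]
20. n15.lim = "vr"  [terminal]
21. n13.idx = 13  [len(c.lim) + 11]
22. n12.idx = true  [true]
23. n12.hot = "yx"  ["yx"]
24. n16.lim = "nz"  [terminal]
25. n3.env = 17  [len(E.key) + 15]
26. n1.off = true  [b.ok > 14]
27. n1.wid = false  [b.ok > 15]
28. n1.live = false  [b.ok > 15]
29. n1.lab = 26  [b.ok + S.env - 6]
30. n17.off = 22  [terminal]
31. n0.env = 27  [C.lab + 1]

27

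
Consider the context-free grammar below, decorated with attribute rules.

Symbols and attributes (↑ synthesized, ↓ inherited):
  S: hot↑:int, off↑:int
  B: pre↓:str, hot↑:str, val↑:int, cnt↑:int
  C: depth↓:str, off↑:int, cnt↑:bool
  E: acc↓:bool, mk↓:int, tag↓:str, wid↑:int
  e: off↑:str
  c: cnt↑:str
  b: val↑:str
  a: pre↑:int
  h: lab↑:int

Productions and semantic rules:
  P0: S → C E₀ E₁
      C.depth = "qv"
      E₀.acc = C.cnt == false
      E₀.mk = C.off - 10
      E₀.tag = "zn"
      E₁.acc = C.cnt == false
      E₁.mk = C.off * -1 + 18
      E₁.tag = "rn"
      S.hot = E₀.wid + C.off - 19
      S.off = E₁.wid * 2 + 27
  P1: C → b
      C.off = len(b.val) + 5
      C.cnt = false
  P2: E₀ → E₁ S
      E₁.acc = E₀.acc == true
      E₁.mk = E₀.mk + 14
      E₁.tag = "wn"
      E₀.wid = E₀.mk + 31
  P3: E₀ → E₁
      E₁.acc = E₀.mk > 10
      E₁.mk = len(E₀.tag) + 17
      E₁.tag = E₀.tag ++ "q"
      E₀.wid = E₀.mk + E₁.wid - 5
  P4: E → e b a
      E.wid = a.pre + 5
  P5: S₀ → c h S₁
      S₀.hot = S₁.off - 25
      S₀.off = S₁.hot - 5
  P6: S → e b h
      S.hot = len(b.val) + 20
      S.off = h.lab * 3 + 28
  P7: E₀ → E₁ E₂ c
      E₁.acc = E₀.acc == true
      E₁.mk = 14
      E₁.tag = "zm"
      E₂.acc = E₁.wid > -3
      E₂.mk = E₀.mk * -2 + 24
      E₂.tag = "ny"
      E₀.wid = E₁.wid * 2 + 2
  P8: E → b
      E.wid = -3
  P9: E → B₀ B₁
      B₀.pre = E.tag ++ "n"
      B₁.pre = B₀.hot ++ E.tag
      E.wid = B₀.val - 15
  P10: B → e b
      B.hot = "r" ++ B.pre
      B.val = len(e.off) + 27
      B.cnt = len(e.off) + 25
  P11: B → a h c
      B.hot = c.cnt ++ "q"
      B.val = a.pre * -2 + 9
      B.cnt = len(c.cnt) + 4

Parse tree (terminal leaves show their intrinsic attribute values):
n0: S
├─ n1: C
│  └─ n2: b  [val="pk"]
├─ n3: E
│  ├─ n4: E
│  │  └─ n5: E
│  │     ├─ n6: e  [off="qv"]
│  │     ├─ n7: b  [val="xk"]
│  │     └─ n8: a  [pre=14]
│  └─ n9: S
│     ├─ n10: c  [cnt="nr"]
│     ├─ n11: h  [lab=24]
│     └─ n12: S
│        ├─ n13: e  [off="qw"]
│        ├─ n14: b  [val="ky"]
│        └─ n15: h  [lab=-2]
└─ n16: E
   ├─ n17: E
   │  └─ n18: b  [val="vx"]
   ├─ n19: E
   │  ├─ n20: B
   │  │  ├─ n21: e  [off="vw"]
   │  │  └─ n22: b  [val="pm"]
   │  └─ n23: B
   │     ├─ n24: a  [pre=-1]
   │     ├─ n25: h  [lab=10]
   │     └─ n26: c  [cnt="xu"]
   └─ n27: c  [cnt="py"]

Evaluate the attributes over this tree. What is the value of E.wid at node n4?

25

1. n1.depth = "qv"  ["qv"]
2. n2.val = "pk"  [terminal]
3. n1.off = 7  [len(b.val) + 5]
4. n1.cnt = false  [false]
5. n3.acc = true  [C.cnt == false]
6. n3.mk = -3  [C.off - 10]
7. n3.tag = "zn"  ["zn"]
8. n4.acc = true  [E₀.acc == true]
9. n4.mk = 11  [E₀.mk + 14]
10. n4.tag = "wn"  ["wn"]
11. n5.acc = true  [E₀.mk > 10]
12. n5.mk = 19  [len(E₀.tag) + 17]
13. n5.tag = "wnq"  [E₀.tag ++ "q"]
14. n6.off = "qv"  [terminal]
15. n7.val = "xk"  [terminal]
16. n8.pre = 14  [terminal]
17. n5.wid = 19  [a.pre + 5]
18. n4.wid = 25  [E₀.mk + E₁.wid - 5]
19. n10.cnt = "nr"  [terminal]
20. n11.lab = 24  [terminal]
21. n13.off = "qw"  [terminal]
22. n14.val = "ky"  [terminal]
23. n15.lab = -2  [terminal]
24. n12.hot = 22  [len(b.val) + 20]
25. n12.off = 22  [h.lab * 3 + 28]
26. n9.hot = -3  [S₁.off - 25]
27. n9.off = 17  [S₁.hot - 5]
28. n3.wid = 28  [E₀.mk + 31]
29. n16.acc = true  [C.cnt == false]
30. n16.mk = 11  [C.off * -1 + 18]
31. n16.tag = "rn"  ["rn"]
32. n17.acc = true  [E₀.acc == true]
33. n17.mk = 14  [14]
34. n17.tag = "zm"  ["zm"]
35. n18.val = "vx"  [terminal]
36. n17.wid = -3  [-3]
37. n19.acc = false  [E₁.wid > -3]
38. n19.mk = 2  [E₀.mk * -2 + 24]
39. n19.tag = "ny"  ["ny"]
40. n20.pre = "nyn"  [E.tag ++ "n"]
41. n21.off = "vw"  [terminal]
42. n22.val = "pm"  [terminal]
43. n20.hot = "rnyn"  ["r" ++ B.pre]
44. n20.val = 29  [len(e.off) + 27]
45. n20.cnt = 27  [len(e.off) + 25]
46. n23.pre = "rnynny"  [B₀.hot ++ E.tag]
47. n24.pre = -1  [terminal]
48. n25.lab = 10  [terminal]
49. n26.cnt = "xu"  [terminal]
50. n23.hot = "xuq"  [c.cnt ++ "q"]
51. n23.val = 11  [a.pre * -2 + 9]
52. n23.cnt = 6  [len(c.cnt) + 4]
53. n19.wid = 14  [B₀.val - 15]
54. n27.cnt = "py"  [terminal]
55. n16.wid = -4  [E₁.wid * 2 + 2]
56. n0.hot = 16  [E₀.wid + C.off - 19]
57. n0.off = 19  [E₁.wid * 2 + 27]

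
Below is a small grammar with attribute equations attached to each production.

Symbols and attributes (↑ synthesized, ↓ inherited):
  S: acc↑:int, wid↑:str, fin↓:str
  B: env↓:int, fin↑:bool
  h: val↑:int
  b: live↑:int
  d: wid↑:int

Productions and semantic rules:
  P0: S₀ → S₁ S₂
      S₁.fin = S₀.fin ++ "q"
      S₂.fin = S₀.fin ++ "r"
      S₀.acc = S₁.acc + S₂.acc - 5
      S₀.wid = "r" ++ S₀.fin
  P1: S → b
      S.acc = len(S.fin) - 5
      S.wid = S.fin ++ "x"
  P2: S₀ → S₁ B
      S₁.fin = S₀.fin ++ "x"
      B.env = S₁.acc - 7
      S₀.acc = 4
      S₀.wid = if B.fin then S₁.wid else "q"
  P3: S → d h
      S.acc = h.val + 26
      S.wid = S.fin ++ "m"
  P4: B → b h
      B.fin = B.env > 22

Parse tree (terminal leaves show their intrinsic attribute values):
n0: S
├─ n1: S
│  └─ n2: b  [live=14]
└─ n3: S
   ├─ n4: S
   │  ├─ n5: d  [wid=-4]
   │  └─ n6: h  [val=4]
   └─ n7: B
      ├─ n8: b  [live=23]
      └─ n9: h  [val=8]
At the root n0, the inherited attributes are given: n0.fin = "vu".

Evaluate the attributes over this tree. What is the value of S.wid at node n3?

1. n0.fin = "vu"  [given at root]
2. n1.fin = "vuq"  [S₀.fin ++ "q"]
3. n2.live = 14  [terminal]
4. n1.acc = -2  [len(S.fin) - 5]
5. n1.wid = "vuqx"  [S.fin ++ "x"]
6. n3.fin = "vur"  [S₀.fin ++ "r"]
7. n4.fin = "vurx"  [S₀.fin ++ "x"]
8. n5.wid = -4  [terminal]
9. n6.val = 4  [terminal]
10. n4.acc = 30  [h.val + 26]
11. n4.wid = "vurxm"  [S.fin ++ "m"]
12. n7.env = 23  [S₁.acc - 7]
13. n8.live = 23  [terminal]
14. n9.val = 8  [terminal]
15. n7.fin = true  [B.env > 22]
16. n3.acc = 4  [4]
17. n3.wid = "vurxm"  [if B.fin then S₁.wid else "q"]
18. n0.acc = -3  [S₁.acc + S₂.acc - 5]
19. n0.wid = "rvu"  ["r" ++ S₀.fin]

"vurxm"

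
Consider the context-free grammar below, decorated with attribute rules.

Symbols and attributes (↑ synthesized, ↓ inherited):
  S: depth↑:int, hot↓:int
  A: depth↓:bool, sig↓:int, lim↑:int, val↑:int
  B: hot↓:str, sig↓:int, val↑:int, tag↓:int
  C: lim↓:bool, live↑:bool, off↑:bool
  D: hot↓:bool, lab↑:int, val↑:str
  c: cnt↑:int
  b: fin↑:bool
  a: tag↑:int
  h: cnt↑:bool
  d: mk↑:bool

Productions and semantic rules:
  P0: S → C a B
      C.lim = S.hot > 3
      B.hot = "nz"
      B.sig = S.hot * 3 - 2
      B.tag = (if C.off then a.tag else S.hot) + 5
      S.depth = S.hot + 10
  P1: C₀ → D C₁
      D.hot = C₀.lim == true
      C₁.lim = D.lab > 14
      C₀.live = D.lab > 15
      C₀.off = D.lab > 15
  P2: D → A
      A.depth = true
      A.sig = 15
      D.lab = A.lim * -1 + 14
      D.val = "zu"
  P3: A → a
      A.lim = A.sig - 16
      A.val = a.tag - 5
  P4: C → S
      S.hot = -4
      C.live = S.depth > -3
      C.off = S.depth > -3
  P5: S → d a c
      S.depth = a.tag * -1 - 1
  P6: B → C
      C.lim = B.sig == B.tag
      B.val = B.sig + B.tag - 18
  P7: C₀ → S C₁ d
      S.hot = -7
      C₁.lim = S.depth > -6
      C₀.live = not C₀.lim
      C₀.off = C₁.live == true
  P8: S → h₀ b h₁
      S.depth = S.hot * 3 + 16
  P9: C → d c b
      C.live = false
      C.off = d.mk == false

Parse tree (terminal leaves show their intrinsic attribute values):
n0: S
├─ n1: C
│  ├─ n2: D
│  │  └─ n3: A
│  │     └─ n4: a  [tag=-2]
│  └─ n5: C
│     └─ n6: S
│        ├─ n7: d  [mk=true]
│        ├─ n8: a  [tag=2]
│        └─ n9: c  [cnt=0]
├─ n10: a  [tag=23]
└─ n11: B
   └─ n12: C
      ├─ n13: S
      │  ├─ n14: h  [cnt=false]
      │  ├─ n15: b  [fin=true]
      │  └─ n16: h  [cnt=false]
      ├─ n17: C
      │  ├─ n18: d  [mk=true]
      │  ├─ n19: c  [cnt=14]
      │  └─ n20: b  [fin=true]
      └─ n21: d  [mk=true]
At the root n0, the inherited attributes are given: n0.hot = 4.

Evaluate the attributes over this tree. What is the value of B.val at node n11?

1. n0.hot = 4  [given at root]
2. n1.lim = true  [S.hot > 3]
3. n2.hot = true  [C₀.lim == true]
4. n3.depth = true  [true]
5. n3.sig = 15  [15]
6. n4.tag = -2  [terminal]
7. n3.lim = -1  [A.sig - 16]
8. n3.val = -7  [a.tag - 5]
9. n2.lab = 15  [A.lim * -1 + 14]
10. n2.val = "zu"  ["zu"]
11. n5.lim = true  [D.lab > 14]
12. n6.hot = -4  [-4]
13. n7.mk = true  [terminal]
14. n8.tag = 2  [terminal]
15. n9.cnt = 0  [terminal]
16. n6.depth = -3  [a.tag * -1 - 1]
17. n5.live = false  [S.depth > -3]
18. n5.off = false  [S.depth > -3]
19. n1.live = false  [D.lab > 15]
20. n1.off = false  [D.lab > 15]
21. n10.tag = 23  [terminal]
22. n11.hot = "nz"  ["nz"]
23. n11.sig = 10  [S.hot * 3 - 2]
24. n11.tag = 9  [(if C.off then a.tag else S.hot) + 5]
25. n12.lim = false  [B.sig == B.tag]
26. n13.hot = -7  [-7]
27. n14.cnt = false  [terminal]
28. n15.fin = true  [terminal]
29. n16.cnt = false  [terminal]
30. n13.depth = -5  [S.hot * 3 + 16]
31. n17.lim = true  [S.depth > -6]
32. n18.mk = true  [terminal]
33. n19.cnt = 14  [terminal]
34. n20.fin = true  [terminal]
35. n17.live = false  [false]
36. n17.off = false  [d.mk == false]
37. n21.mk = true  [terminal]
38. n12.live = true  [not C₀.lim]
39. n12.off = false  [C₁.live == true]
40. n11.val = 1  [B.sig + B.tag - 18]
41. n0.depth = 14  [S.hot + 10]

1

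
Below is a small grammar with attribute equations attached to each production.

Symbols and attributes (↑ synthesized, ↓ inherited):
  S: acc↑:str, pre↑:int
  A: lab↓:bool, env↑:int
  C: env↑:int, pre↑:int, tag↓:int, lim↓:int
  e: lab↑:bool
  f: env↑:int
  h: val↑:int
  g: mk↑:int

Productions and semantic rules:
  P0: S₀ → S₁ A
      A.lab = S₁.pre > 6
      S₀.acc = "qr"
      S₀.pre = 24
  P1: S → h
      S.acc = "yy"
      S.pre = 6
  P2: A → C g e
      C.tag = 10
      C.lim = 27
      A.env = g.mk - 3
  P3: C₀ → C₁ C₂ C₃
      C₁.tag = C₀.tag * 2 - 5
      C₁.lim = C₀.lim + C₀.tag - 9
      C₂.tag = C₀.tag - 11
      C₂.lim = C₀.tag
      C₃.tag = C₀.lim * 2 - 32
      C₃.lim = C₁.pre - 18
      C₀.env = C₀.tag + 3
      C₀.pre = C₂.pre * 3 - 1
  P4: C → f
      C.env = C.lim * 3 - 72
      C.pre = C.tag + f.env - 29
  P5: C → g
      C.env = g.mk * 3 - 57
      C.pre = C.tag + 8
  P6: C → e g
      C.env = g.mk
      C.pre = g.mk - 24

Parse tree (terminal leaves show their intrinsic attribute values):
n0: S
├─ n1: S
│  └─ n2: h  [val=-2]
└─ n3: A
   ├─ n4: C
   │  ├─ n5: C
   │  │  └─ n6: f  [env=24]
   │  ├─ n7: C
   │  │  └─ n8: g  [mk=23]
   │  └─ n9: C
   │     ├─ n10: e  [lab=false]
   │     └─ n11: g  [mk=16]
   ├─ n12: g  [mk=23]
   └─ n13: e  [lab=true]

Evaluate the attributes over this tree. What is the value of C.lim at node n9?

-8

1. n2.val = -2  [terminal]
2. n1.acc = "yy"  ["yy"]
3. n1.pre = 6  [6]
4. n3.lab = false  [S₁.pre > 6]
5. n4.tag = 10  [10]
6. n4.lim = 27  [27]
7. n5.tag = 15  [C₀.tag * 2 - 5]
8. n5.lim = 28  [C₀.lim + C₀.tag - 9]
9. n6.env = 24  [terminal]
10. n5.env = 12  [C.lim * 3 - 72]
11. n5.pre = 10  [C.tag + f.env - 29]
12. n7.tag = -1  [C₀.tag - 11]
13. n7.lim = 10  [C₀.tag]
14. n8.mk = 23  [terminal]
15. n7.env = 12  [g.mk * 3 - 57]
16. n7.pre = 7  [C.tag + 8]
17. n9.tag = 22  [C₀.lim * 2 - 32]
18. n9.lim = -8  [C₁.pre - 18]
19. n10.lab = false  [terminal]
20. n11.mk = 16  [terminal]
21. n9.env = 16  [g.mk]
22. n9.pre = -8  [g.mk - 24]
23. n4.env = 13  [C₀.tag + 3]
24. n4.pre = 20  [C₂.pre * 3 - 1]
25. n12.mk = 23  [terminal]
26. n13.lab = true  [terminal]
27. n3.env = 20  [g.mk - 3]
28. n0.acc = "qr"  ["qr"]
29. n0.pre = 24  [24]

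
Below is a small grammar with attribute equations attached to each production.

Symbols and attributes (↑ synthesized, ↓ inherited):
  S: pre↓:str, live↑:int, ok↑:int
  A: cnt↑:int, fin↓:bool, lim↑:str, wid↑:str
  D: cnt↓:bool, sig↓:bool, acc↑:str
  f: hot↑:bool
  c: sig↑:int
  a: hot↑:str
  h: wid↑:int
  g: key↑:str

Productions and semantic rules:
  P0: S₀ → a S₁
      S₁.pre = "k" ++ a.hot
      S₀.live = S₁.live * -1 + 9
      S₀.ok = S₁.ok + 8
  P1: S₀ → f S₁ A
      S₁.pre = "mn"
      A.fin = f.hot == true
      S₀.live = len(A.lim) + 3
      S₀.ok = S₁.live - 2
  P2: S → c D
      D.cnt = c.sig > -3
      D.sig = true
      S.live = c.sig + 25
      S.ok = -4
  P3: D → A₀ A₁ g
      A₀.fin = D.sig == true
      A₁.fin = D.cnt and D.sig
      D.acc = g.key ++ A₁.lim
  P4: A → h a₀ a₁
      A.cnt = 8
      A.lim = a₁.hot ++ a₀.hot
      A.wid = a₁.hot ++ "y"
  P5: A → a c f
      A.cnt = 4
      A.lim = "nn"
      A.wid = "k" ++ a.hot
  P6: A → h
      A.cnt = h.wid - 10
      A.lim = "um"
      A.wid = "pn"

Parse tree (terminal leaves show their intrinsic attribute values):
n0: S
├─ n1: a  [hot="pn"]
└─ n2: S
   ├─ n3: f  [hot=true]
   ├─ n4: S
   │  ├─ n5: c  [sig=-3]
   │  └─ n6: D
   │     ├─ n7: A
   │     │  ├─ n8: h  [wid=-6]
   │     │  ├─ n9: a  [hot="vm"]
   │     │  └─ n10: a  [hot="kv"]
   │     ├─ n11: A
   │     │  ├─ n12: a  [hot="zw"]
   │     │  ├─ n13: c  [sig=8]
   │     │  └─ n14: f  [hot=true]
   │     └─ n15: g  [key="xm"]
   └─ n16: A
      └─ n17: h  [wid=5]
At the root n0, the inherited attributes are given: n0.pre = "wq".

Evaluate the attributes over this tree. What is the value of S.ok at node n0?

1. n0.pre = "wq"  [given at root]
2. n1.hot = "pn"  [terminal]
3. n2.pre = "kpn"  ["k" ++ a.hot]
4. n3.hot = true  [terminal]
5. n4.pre = "mn"  ["mn"]
6. n5.sig = -3  [terminal]
7. n6.cnt = false  [c.sig > -3]
8. n6.sig = true  [true]
9. n7.fin = true  [D.sig == true]
10. n8.wid = -6  [terminal]
11. n9.hot = "vm"  [terminal]
12. n10.hot = "kv"  [terminal]
13. n7.cnt = 8  [8]
14. n7.lim = "kvvm"  [a₁.hot ++ a₀.hot]
15. n7.wid = "kvy"  [a₁.hot ++ "y"]
16. n11.fin = false  [D.cnt and D.sig]
17. n12.hot = "zw"  [terminal]
18. n13.sig = 8  [terminal]
19. n14.hot = true  [terminal]
20. n11.cnt = 4  [4]
21. n11.lim = "nn"  ["nn"]
22. n11.wid = "kzw"  ["k" ++ a.hot]
23. n15.key = "xm"  [terminal]
24. n6.acc = "xmnn"  [g.key ++ A₁.lim]
25. n4.live = 22  [c.sig + 25]
26. n4.ok = -4  [-4]
27. n16.fin = true  [f.hot == true]
28. n17.wid = 5  [terminal]
29. n16.cnt = -5  [h.wid - 10]
30. n16.lim = "um"  ["um"]
31. n16.wid = "pn"  ["pn"]
32. n2.live = 5  [len(A.lim) + 3]
33. n2.ok = 20  [S₁.live - 2]
34. n0.live = 4  [S₁.live * -1 + 9]
35. n0.ok = 28  [S₁.ok + 8]

28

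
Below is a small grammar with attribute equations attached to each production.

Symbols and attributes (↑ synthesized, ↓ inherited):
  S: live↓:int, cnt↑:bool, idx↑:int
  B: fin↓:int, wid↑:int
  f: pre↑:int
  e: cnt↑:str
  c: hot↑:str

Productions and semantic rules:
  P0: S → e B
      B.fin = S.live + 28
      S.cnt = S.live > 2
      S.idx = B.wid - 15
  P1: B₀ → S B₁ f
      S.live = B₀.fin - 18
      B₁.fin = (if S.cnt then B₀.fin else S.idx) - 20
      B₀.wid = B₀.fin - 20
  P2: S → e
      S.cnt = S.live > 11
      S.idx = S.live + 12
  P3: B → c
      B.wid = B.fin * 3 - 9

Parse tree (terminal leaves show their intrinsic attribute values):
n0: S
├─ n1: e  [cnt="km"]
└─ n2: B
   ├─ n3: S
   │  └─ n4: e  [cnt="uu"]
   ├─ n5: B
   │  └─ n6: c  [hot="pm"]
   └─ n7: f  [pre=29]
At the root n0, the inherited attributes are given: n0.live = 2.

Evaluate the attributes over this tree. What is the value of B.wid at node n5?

1. n0.live = 2  [given at root]
2. n1.cnt = "km"  [terminal]
3. n2.fin = 30  [S.live + 28]
4. n3.live = 12  [B₀.fin - 18]
5. n4.cnt = "uu"  [terminal]
6. n3.cnt = true  [S.live > 11]
7. n3.idx = 24  [S.live + 12]
8. n5.fin = 10  [(if S.cnt then B₀.fin else S.idx) - 20]
9. n6.hot = "pm"  [terminal]
10. n5.wid = 21  [B.fin * 3 - 9]
11. n7.pre = 29  [terminal]
12. n2.wid = 10  [B₀.fin - 20]
13. n0.cnt = false  [S.live > 2]
14. n0.idx = -5  [B.wid - 15]

21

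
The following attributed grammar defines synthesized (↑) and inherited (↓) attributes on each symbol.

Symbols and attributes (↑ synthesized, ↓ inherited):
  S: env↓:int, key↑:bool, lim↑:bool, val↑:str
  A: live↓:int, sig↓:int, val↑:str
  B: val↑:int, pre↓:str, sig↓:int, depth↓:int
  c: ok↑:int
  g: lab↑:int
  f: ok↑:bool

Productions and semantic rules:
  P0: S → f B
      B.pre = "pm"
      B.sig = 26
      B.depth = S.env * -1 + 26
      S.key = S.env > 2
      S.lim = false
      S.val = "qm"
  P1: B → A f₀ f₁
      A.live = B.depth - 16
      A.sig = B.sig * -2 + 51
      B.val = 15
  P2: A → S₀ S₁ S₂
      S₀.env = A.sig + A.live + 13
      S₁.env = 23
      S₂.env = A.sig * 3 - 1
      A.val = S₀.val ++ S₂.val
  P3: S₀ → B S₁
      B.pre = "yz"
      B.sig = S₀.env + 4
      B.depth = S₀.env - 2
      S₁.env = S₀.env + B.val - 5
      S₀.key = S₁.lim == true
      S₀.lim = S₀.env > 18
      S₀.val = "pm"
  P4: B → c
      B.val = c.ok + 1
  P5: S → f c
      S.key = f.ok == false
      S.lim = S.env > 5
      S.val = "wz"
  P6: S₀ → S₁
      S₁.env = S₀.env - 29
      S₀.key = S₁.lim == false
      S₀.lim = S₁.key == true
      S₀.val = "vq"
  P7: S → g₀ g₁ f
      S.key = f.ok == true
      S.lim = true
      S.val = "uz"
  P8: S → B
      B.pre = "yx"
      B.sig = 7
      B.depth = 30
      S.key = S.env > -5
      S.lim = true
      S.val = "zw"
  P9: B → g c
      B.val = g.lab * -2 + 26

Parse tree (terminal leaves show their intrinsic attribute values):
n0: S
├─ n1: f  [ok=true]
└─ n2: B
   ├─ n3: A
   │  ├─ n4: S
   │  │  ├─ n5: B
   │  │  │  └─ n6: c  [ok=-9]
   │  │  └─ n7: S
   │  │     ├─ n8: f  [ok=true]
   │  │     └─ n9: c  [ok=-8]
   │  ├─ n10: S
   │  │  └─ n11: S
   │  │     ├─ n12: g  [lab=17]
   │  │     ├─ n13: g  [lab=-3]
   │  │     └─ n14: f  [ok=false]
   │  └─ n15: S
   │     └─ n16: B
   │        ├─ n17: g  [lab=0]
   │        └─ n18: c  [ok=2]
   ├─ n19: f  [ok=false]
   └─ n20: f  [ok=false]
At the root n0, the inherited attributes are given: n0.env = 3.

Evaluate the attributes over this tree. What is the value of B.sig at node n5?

1. n0.env = 3  [given at root]
2. n1.ok = true  [terminal]
3. n2.pre = "pm"  ["pm"]
4. n2.sig = 26  [26]
5. n2.depth = 23  [S.env * -1 + 26]
6. n3.live = 7  [B.depth - 16]
7. n3.sig = -1  [B.sig * -2 + 51]
8. n4.env = 19  [A.sig + A.live + 13]
9. n5.pre = "yz"  ["yz"]
10. n5.sig = 23  [S₀.env + 4]
11. n5.depth = 17  [S₀.env - 2]
12. n6.ok = -9  [terminal]
13. n5.val = -8  [c.ok + 1]
14. n7.env = 6  [S₀.env + B.val - 5]
15. n8.ok = true  [terminal]
16. n9.ok = -8  [terminal]
17. n7.key = false  [f.ok == false]
18. n7.lim = true  [S.env > 5]
19. n7.val = "wz"  ["wz"]
20. n4.key = true  [S₁.lim == true]
21. n4.lim = true  [S₀.env > 18]
22. n4.val = "pm"  ["pm"]
23. n10.env = 23  [23]
24. n11.env = -6  [S₀.env - 29]
25. n12.lab = 17  [terminal]
26. n13.lab = -3  [terminal]
27. n14.ok = false  [terminal]
28. n11.key = false  [f.ok == true]
29. n11.lim = true  [true]
30. n11.val = "uz"  ["uz"]
31. n10.key = false  [S₁.lim == false]
32. n10.lim = false  [S₁.key == true]
33. n10.val = "vq"  ["vq"]
34. n15.env = -4  [A.sig * 3 - 1]
35. n16.pre = "yx"  ["yx"]
36. n16.sig = 7  [7]
37. n16.depth = 30  [30]
38. n17.lab = 0  [terminal]
39. n18.ok = 2  [terminal]
40. n16.val = 26  [g.lab * -2 + 26]
41. n15.key = true  [S.env > -5]
42. n15.lim = true  [true]
43. n15.val = "zw"  ["zw"]
44. n3.val = "pmzw"  [S₀.val ++ S₂.val]
45. n19.ok = false  [terminal]
46. n20.ok = false  [terminal]
47. n2.val = 15  [15]
48. n0.key = true  [S.env > 2]
49. n0.lim = false  [false]
50. n0.val = "qm"  ["qm"]

23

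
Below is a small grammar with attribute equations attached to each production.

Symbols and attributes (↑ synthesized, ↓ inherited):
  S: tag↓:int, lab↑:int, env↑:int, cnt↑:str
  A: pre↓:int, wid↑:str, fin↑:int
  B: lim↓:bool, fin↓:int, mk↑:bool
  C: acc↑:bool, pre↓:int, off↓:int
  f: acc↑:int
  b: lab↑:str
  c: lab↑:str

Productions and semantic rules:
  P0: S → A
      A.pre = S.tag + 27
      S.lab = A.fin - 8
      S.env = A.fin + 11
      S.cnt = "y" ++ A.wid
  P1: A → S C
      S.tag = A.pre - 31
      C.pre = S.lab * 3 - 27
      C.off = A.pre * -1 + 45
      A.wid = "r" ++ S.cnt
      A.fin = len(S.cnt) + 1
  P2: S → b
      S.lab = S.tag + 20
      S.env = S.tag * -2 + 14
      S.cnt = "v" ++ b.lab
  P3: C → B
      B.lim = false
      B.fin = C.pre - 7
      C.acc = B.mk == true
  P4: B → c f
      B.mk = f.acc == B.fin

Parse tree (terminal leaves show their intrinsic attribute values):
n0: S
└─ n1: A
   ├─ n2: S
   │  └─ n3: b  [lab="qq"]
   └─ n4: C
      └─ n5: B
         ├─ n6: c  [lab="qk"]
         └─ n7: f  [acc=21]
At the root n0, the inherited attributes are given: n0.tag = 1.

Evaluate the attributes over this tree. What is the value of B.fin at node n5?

1. n0.tag = 1  [given at root]
2. n1.pre = 28  [S.tag + 27]
3. n2.tag = -3  [A.pre - 31]
4. n3.lab = "qq"  [terminal]
5. n2.lab = 17  [S.tag + 20]
6. n2.env = 20  [S.tag * -2 + 14]
7. n2.cnt = "vqq"  ["v" ++ b.lab]
8. n4.pre = 24  [S.lab * 3 - 27]
9. n4.off = 17  [A.pre * -1 + 45]
10. n5.lim = false  [false]
11. n5.fin = 17  [C.pre - 7]
12. n6.lab = "qk"  [terminal]
13. n7.acc = 21  [terminal]
14. n5.mk = false  [f.acc == B.fin]
15. n4.acc = false  [B.mk == true]
16. n1.wid = "rvqq"  ["r" ++ S.cnt]
17. n1.fin = 4  [len(S.cnt) + 1]
18. n0.lab = -4  [A.fin - 8]
19. n0.env = 15  [A.fin + 11]
20. n0.cnt = "yrvqq"  ["y" ++ A.wid]

17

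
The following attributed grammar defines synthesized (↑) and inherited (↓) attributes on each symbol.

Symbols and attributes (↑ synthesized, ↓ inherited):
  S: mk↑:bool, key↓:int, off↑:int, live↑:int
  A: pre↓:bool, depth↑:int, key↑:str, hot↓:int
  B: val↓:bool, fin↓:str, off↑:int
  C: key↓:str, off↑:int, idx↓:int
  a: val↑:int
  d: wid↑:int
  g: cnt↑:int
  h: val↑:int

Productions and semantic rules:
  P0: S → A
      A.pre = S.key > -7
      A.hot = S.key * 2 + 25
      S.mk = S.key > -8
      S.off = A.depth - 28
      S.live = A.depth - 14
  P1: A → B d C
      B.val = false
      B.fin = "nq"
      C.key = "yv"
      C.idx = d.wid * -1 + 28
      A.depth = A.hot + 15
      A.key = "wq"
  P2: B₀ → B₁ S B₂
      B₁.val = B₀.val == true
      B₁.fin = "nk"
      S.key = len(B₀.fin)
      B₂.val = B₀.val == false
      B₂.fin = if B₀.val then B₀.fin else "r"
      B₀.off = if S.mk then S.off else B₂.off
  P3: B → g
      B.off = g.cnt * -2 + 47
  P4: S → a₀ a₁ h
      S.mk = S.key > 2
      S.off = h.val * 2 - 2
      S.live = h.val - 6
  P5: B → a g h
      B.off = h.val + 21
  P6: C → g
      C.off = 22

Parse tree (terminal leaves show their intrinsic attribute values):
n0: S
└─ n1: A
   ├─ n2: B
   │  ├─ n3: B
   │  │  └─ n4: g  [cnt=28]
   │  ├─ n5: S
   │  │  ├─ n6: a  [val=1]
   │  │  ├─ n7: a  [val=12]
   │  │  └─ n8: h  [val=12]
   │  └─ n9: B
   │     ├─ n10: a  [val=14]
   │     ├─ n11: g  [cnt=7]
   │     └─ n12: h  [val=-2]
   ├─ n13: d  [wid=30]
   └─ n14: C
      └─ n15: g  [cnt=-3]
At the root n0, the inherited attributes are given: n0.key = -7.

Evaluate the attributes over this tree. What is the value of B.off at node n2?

19

1. n0.key = -7  [given at root]
2. n1.pre = false  [S.key > -7]
3. n1.hot = 11  [S.key * 2 + 25]
4. n2.val = false  [false]
5. n2.fin = "nq"  ["nq"]
6. n3.val = false  [B₀.val == true]
7. n3.fin = "nk"  ["nk"]
8. n4.cnt = 28  [terminal]
9. n3.off = -9  [g.cnt * -2 + 47]
10. n5.key = 2  [len(B₀.fin)]
11. n6.val = 1  [terminal]
12. n7.val = 12  [terminal]
13. n8.val = 12  [terminal]
14. n5.mk = false  [S.key > 2]
15. n5.off = 22  [h.val * 2 - 2]
16. n5.live = 6  [h.val - 6]
17. n9.val = true  [B₀.val == false]
18. n9.fin = "r"  [if B₀.val then B₀.fin else "r"]
19. n10.val = 14  [terminal]
20. n11.cnt = 7  [terminal]
21. n12.val = -2  [terminal]
22. n9.off = 19  [h.val + 21]
23. n2.off = 19  [if S.mk then S.off else B₂.off]
24. n13.wid = 30  [terminal]
25. n14.key = "yv"  ["yv"]
26. n14.idx = -2  [d.wid * -1 + 28]
27. n15.cnt = -3  [terminal]
28. n14.off = 22  [22]
29. n1.depth = 26  [A.hot + 15]
30. n1.key = "wq"  ["wq"]
31. n0.mk = true  [S.key > -8]
32. n0.off = -2  [A.depth - 28]
33. n0.live = 12  [A.depth - 14]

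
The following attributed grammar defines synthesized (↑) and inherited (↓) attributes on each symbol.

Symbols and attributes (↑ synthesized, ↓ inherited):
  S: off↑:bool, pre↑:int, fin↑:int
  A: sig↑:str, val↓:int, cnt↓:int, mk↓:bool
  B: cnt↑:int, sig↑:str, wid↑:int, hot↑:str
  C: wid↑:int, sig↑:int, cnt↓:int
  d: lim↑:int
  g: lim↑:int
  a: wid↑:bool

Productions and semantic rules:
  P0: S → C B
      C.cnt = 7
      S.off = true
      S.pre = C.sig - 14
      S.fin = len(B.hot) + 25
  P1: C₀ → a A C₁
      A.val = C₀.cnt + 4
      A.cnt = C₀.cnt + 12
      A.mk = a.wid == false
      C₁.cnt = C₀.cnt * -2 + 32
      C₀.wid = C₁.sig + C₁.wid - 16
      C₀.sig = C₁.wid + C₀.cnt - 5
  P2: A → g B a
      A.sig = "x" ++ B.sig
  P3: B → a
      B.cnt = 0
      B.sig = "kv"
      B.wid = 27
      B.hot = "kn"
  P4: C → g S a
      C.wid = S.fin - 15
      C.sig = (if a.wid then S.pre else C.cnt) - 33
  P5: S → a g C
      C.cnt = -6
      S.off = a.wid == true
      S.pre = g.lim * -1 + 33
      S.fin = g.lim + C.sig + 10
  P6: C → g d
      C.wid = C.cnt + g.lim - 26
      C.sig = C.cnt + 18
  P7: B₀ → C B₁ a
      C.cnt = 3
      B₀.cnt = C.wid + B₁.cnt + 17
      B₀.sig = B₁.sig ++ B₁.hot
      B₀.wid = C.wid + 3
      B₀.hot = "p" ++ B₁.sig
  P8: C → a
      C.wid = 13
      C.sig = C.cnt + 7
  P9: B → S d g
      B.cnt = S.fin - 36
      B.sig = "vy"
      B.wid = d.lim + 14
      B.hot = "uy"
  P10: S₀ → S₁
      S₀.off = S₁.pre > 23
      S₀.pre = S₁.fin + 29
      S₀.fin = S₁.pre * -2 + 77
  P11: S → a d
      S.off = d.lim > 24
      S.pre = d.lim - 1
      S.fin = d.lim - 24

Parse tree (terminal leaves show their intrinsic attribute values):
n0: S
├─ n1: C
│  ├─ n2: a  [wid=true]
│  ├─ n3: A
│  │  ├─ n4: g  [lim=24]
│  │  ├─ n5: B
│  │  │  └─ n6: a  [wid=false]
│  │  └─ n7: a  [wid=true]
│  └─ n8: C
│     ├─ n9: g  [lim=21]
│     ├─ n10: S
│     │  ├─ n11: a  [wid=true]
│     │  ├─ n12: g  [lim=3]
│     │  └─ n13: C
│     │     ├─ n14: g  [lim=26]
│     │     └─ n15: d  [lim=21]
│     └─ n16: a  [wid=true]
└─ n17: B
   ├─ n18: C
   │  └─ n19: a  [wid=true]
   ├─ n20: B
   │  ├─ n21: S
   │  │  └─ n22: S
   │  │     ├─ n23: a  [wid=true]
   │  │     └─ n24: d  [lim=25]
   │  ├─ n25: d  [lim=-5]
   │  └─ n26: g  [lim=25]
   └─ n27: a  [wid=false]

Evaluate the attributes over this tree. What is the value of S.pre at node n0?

1. n1.cnt = 7  [7]
2. n2.wid = true  [terminal]
3. n3.val = 11  [C₀.cnt + 4]
4. n3.cnt = 19  [C₀.cnt + 12]
5. n3.mk = false  [a.wid == false]
6. n4.lim = 24  [terminal]
7. n6.wid = false  [terminal]
8. n5.cnt = 0  [0]
9. n5.sig = "kv"  ["kv"]
10. n5.wid = 27  [27]
11. n5.hot = "kn"  ["kn"]
12. n7.wid = true  [terminal]
13. n3.sig = "xkv"  ["x" ++ B.sig]
14. n8.cnt = 18  [C₀.cnt * -2 + 32]
15. n9.lim = 21  [terminal]
16. n11.wid = true  [terminal]
17. n12.lim = 3  [terminal]
18. n13.cnt = -6  [-6]
19. n14.lim = 26  [terminal]
20. n15.lim = 21  [terminal]
21. n13.wid = -6  [C.cnt + g.lim - 26]
22. n13.sig = 12  [C.cnt + 18]
23. n10.off = true  [a.wid == true]
24. n10.pre = 30  [g.lim * -1 + 33]
25. n10.fin = 25  [g.lim + C.sig + 10]
26. n16.wid = true  [terminal]
27. n8.wid = 10  [S.fin - 15]
28. n8.sig = -3  [(if a.wid then S.pre else C.cnt) - 33]
29. n1.wid = -9  [C₁.sig + C₁.wid - 16]
30. n1.sig = 12  [C₁.wid + C₀.cnt - 5]
31. n18.cnt = 3  [3]
32. n19.wid = true  [terminal]
33. n18.wid = 13  [13]
34. n18.sig = 10  [C.cnt + 7]
35. n23.wid = true  [terminal]
36. n24.lim = 25  [terminal]
37. n22.off = true  [d.lim > 24]
38. n22.pre = 24  [d.lim - 1]
39. n22.fin = 1  [d.lim - 24]
40. n21.off = true  [S₁.pre > 23]
41. n21.pre = 30  [S₁.fin + 29]
42. n21.fin = 29  [S₁.pre * -2 + 77]
43. n25.lim = -5  [terminal]
44. n26.lim = 25  [terminal]
45. n20.cnt = -7  [S.fin - 36]
46. n20.sig = "vy"  ["vy"]
47. n20.wid = 9  [d.lim + 14]
48. n20.hot = "uy"  ["uy"]
49. n27.wid = false  [terminal]
50. n17.cnt = 23  [C.wid + B₁.cnt + 17]
51. n17.sig = "vyuy"  [B₁.sig ++ B₁.hot]
52. n17.wid = 16  [C.wid + 3]
53. n17.hot = "pvy"  ["p" ++ B₁.sig]
54. n0.off = true  [true]
55. n0.pre = -2  [C.sig - 14]
56. n0.fin = 28  [len(B.hot) + 25]

-2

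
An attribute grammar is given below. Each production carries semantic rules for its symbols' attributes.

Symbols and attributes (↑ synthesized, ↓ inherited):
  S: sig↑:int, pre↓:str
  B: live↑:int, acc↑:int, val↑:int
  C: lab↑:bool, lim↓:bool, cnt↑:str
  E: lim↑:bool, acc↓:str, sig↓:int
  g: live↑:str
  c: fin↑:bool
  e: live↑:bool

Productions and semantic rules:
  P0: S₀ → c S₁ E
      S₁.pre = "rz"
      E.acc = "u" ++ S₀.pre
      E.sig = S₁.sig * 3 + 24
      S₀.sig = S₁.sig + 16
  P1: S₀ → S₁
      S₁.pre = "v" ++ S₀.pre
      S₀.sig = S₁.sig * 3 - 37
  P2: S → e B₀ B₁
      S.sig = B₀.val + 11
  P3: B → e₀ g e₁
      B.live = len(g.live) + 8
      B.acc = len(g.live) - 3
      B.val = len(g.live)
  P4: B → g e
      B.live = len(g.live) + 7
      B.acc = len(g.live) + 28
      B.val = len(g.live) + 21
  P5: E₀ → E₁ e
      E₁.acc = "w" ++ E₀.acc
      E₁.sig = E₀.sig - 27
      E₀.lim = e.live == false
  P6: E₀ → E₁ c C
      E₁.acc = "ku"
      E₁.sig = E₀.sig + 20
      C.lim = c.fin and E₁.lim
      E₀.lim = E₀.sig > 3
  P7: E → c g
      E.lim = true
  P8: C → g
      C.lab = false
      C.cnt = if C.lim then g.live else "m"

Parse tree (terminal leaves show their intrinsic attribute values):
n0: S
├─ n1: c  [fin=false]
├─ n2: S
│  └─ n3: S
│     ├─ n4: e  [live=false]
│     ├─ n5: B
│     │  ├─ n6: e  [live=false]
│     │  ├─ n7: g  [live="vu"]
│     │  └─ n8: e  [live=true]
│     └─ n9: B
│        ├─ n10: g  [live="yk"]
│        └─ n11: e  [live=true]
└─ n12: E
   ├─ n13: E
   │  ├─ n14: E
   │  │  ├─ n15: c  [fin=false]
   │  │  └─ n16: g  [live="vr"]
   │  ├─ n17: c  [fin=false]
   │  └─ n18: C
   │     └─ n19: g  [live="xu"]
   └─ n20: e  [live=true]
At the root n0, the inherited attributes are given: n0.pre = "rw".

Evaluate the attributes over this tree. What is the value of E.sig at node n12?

1. n0.pre = "rw"  [given at root]
2. n1.fin = false  [terminal]
3. n2.pre = "rz"  ["rz"]
4. n3.pre = "vrz"  ["v" ++ S₀.pre]
5. n4.live = false  [terminal]
6. n6.live = false  [terminal]
7. n7.live = "vu"  [terminal]
8. n8.live = true  [terminal]
9. n5.live = 10  [len(g.live) + 8]
10. n5.acc = -1  [len(g.live) - 3]
11. n5.val = 2  [len(g.live)]
12. n10.live = "yk"  [terminal]
13. n11.live = true  [terminal]
14. n9.live = 9  [len(g.live) + 7]
15. n9.acc = 30  [len(g.live) + 28]
16. n9.val = 23  [len(g.live) + 21]
17. n3.sig = 13  [B₀.val + 11]
18. n2.sig = 2  [S₁.sig * 3 - 37]
19. n12.acc = "urw"  ["u" ++ S₀.pre]
20. n12.sig = 30  [S₁.sig * 3 + 24]
21. n13.acc = "wurw"  ["w" ++ E₀.acc]
22. n13.sig = 3  [E₀.sig - 27]
23. n14.acc = "ku"  ["ku"]
24. n14.sig = 23  [E₀.sig + 20]
25. n15.fin = false  [terminal]
26. n16.live = "vr"  [terminal]
27. n14.lim = true  [true]
28. n17.fin = false  [terminal]
29. n18.lim = false  [c.fin and E₁.lim]
30. n19.live = "xu"  [terminal]
31. n18.lab = false  [false]
32. n18.cnt = "m"  [if C.lim then g.live else "m"]
33. n13.lim = false  [E₀.sig > 3]
34. n20.live = true  [terminal]
35. n12.lim = false  [e.live == false]
36. n0.sig = 18  [S₁.sig + 16]

30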